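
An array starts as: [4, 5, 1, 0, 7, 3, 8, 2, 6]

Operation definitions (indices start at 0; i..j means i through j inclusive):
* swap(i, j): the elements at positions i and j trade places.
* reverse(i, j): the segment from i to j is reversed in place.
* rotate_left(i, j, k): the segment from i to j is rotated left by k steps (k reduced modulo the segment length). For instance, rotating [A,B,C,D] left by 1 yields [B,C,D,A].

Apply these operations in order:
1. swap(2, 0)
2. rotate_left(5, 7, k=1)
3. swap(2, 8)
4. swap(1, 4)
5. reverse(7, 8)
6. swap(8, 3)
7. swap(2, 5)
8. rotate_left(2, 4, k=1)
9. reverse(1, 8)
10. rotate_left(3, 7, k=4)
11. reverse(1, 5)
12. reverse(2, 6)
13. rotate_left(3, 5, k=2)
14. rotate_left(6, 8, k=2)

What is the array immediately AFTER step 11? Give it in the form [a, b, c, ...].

Answer: [1, 6, 2, 3, 4, 0, 8, 5, 7]

Derivation:
After 1 (swap(2, 0)): [1, 5, 4, 0, 7, 3, 8, 2, 6]
After 2 (rotate_left(5, 7, k=1)): [1, 5, 4, 0, 7, 8, 2, 3, 6]
After 3 (swap(2, 8)): [1, 5, 6, 0, 7, 8, 2, 3, 4]
After 4 (swap(1, 4)): [1, 7, 6, 0, 5, 8, 2, 3, 4]
After 5 (reverse(7, 8)): [1, 7, 6, 0, 5, 8, 2, 4, 3]
After 6 (swap(8, 3)): [1, 7, 6, 3, 5, 8, 2, 4, 0]
After 7 (swap(2, 5)): [1, 7, 8, 3, 5, 6, 2, 4, 0]
After 8 (rotate_left(2, 4, k=1)): [1, 7, 3, 5, 8, 6, 2, 4, 0]
After 9 (reverse(1, 8)): [1, 0, 4, 2, 6, 8, 5, 3, 7]
After 10 (rotate_left(3, 7, k=4)): [1, 0, 4, 3, 2, 6, 8, 5, 7]
After 11 (reverse(1, 5)): [1, 6, 2, 3, 4, 0, 8, 5, 7]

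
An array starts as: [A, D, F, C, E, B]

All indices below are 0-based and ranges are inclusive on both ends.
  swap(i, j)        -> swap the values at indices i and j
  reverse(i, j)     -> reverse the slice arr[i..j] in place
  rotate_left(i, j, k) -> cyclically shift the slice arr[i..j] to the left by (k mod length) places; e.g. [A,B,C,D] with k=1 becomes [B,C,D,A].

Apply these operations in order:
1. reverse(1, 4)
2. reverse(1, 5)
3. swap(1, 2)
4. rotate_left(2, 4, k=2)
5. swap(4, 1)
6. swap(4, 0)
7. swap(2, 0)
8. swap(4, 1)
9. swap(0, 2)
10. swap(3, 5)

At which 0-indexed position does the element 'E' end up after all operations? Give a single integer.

After 1 (reverse(1, 4)): [A, E, C, F, D, B]
After 2 (reverse(1, 5)): [A, B, D, F, C, E]
After 3 (swap(1, 2)): [A, D, B, F, C, E]
After 4 (rotate_left(2, 4, k=2)): [A, D, C, B, F, E]
After 5 (swap(4, 1)): [A, F, C, B, D, E]
After 6 (swap(4, 0)): [D, F, C, B, A, E]
After 7 (swap(2, 0)): [C, F, D, B, A, E]
After 8 (swap(4, 1)): [C, A, D, B, F, E]
After 9 (swap(0, 2)): [D, A, C, B, F, E]
After 10 (swap(3, 5)): [D, A, C, E, F, B]

Answer: 3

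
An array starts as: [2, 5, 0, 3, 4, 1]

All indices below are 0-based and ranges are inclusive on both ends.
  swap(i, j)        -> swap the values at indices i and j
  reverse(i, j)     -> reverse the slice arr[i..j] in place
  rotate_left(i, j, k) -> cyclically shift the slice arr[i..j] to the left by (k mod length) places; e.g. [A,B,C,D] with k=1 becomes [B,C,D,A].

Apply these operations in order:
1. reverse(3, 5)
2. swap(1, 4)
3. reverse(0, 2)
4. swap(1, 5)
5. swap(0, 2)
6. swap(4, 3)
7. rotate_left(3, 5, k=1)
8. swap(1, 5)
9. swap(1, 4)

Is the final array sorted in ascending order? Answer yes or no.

After 1 (reverse(3, 5)): [2, 5, 0, 1, 4, 3]
After 2 (swap(1, 4)): [2, 4, 0, 1, 5, 3]
After 3 (reverse(0, 2)): [0, 4, 2, 1, 5, 3]
After 4 (swap(1, 5)): [0, 3, 2, 1, 5, 4]
After 5 (swap(0, 2)): [2, 3, 0, 1, 5, 4]
After 6 (swap(4, 3)): [2, 3, 0, 5, 1, 4]
After 7 (rotate_left(3, 5, k=1)): [2, 3, 0, 1, 4, 5]
After 8 (swap(1, 5)): [2, 5, 0, 1, 4, 3]
After 9 (swap(1, 4)): [2, 4, 0, 1, 5, 3]

Answer: no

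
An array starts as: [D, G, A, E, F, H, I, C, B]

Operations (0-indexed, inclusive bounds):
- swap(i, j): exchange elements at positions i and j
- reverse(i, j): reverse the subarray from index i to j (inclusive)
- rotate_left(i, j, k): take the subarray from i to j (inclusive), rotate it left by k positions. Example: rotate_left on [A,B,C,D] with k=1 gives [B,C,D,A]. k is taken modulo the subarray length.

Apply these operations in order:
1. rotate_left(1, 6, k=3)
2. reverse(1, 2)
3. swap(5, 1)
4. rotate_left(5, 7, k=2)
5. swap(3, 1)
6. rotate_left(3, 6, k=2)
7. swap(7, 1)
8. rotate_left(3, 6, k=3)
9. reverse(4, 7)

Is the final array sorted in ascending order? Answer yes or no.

After 1 (rotate_left(1, 6, k=3)): [D, F, H, I, G, A, E, C, B]
After 2 (reverse(1, 2)): [D, H, F, I, G, A, E, C, B]
After 3 (swap(5, 1)): [D, A, F, I, G, H, E, C, B]
After 4 (rotate_left(5, 7, k=2)): [D, A, F, I, G, C, H, E, B]
After 5 (swap(3, 1)): [D, I, F, A, G, C, H, E, B]
After 6 (rotate_left(3, 6, k=2)): [D, I, F, C, H, A, G, E, B]
After 7 (swap(7, 1)): [D, E, F, C, H, A, G, I, B]
After 8 (rotate_left(3, 6, k=3)): [D, E, F, G, C, H, A, I, B]
After 9 (reverse(4, 7)): [D, E, F, G, I, A, H, C, B]

Answer: no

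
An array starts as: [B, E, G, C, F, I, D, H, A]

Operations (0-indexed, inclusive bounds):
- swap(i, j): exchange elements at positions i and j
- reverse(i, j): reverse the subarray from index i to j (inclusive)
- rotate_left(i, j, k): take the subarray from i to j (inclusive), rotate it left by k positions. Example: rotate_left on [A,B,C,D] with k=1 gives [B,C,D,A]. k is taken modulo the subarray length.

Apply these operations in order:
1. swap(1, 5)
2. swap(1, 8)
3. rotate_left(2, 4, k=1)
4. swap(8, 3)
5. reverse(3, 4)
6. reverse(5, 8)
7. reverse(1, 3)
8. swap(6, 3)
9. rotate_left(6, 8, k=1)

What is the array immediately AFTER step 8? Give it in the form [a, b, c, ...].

After 1 (swap(1, 5)): [B, I, G, C, F, E, D, H, A]
After 2 (swap(1, 8)): [B, A, G, C, F, E, D, H, I]
After 3 (rotate_left(2, 4, k=1)): [B, A, C, F, G, E, D, H, I]
After 4 (swap(8, 3)): [B, A, C, I, G, E, D, H, F]
After 5 (reverse(3, 4)): [B, A, C, G, I, E, D, H, F]
After 6 (reverse(5, 8)): [B, A, C, G, I, F, H, D, E]
After 7 (reverse(1, 3)): [B, G, C, A, I, F, H, D, E]
After 8 (swap(6, 3)): [B, G, C, H, I, F, A, D, E]

Answer: [B, G, C, H, I, F, A, D, E]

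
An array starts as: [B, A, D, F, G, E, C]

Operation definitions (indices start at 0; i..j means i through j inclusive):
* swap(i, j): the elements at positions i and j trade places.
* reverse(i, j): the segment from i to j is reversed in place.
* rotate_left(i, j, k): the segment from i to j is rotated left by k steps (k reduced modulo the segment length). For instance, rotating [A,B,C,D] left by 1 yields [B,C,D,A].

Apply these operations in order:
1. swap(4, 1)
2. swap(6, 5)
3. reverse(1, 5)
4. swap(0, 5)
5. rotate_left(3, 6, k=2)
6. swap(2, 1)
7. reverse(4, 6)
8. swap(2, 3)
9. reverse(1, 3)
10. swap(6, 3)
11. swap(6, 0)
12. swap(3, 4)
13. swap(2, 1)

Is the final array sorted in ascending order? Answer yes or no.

Answer: yes

Derivation:
After 1 (swap(4, 1)): [B, G, D, F, A, E, C]
After 2 (swap(6, 5)): [B, G, D, F, A, C, E]
After 3 (reverse(1, 5)): [B, C, A, F, D, G, E]
After 4 (swap(0, 5)): [G, C, A, F, D, B, E]
After 5 (rotate_left(3, 6, k=2)): [G, C, A, B, E, F, D]
After 6 (swap(2, 1)): [G, A, C, B, E, F, D]
After 7 (reverse(4, 6)): [G, A, C, B, D, F, E]
After 8 (swap(2, 3)): [G, A, B, C, D, F, E]
After 9 (reverse(1, 3)): [G, C, B, A, D, F, E]
After 10 (swap(6, 3)): [G, C, B, E, D, F, A]
After 11 (swap(6, 0)): [A, C, B, E, D, F, G]
After 12 (swap(3, 4)): [A, C, B, D, E, F, G]
After 13 (swap(2, 1)): [A, B, C, D, E, F, G]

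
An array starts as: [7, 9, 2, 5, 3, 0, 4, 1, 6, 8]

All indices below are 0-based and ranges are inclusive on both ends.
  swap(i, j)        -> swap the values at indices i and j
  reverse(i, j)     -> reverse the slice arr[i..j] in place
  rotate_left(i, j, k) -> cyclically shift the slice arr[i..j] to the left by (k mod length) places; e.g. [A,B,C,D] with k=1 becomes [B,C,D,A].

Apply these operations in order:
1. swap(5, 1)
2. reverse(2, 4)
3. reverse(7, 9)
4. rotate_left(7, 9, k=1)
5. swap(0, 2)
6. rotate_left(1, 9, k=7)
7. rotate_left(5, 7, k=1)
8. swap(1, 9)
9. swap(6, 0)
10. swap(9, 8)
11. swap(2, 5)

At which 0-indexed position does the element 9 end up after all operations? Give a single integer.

Answer: 0

Derivation:
After 1 (swap(5, 1)): [7, 0, 2, 5, 3, 9, 4, 1, 6, 8]
After 2 (reverse(2, 4)): [7, 0, 3, 5, 2, 9, 4, 1, 6, 8]
After 3 (reverse(7, 9)): [7, 0, 3, 5, 2, 9, 4, 8, 6, 1]
After 4 (rotate_left(7, 9, k=1)): [7, 0, 3, 5, 2, 9, 4, 6, 1, 8]
After 5 (swap(0, 2)): [3, 0, 7, 5, 2, 9, 4, 6, 1, 8]
After 6 (rotate_left(1, 9, k=7)): [3, 1, 8, 0, 7, 5, 2, 9, 4, 6]
After 7 (rotate_left(5, 7, k=1)): [3, 1, 8, 0, 7, 2, 9, 5, 4, 6]
After 8 (swap(1, 9)): [3, 6, 8, 0, 7, 2, 9, 5, 4, 1]
After 9 (swap(6, 0)): [9, 6, 8, 0, 7, 2, 3, 5, 4, 1]
After 10 (swap(9, 8)): [9, 6, 8, 0, 7, 2, 3, 5, 1, 4]
After 11 (swap(2, 5)): [9, 6, 2, 0, 7, 8, 3, 5, 1, 4]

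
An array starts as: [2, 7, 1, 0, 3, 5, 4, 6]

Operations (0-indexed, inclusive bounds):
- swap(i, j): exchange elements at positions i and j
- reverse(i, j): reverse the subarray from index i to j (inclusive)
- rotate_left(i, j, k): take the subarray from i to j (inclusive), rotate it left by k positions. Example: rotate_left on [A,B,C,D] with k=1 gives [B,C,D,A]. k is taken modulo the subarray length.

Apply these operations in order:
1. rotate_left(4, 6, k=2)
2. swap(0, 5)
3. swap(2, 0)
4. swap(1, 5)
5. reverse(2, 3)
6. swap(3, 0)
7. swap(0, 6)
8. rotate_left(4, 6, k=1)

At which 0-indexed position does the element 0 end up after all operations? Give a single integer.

Answer: 2

Derivation:
After 1 (rotate_left(4, 6, k=2)): [2, 7, 1, 0, 4, 3, 5, 6]
After 2 (swap(0, 5)): [3, 7, 1, 0, 4, 2, 5, 6]
After 3 (swap(2, 0)): [1, 7, 3, 0, 4, 2, 5, 6]
After 4 (swap(1, 5)): [1, 2, 3, 0, 4, 7, 5, 6]
After 5 (reverse(2, 3)): [1, 2, 0, 3, 4, 7, 5, 6]
After 6 (swap(3, 0)): [3, 2, 0, 1, 4, 7, 5, 6]
After 7 (swap(0, 6)): [5, 2, 0, 1, 4, 7, 3, 6]
After 8 (rotate_left(4, 6, k=1)): [5, 2, 0, 1, 7, 3, 4, 6]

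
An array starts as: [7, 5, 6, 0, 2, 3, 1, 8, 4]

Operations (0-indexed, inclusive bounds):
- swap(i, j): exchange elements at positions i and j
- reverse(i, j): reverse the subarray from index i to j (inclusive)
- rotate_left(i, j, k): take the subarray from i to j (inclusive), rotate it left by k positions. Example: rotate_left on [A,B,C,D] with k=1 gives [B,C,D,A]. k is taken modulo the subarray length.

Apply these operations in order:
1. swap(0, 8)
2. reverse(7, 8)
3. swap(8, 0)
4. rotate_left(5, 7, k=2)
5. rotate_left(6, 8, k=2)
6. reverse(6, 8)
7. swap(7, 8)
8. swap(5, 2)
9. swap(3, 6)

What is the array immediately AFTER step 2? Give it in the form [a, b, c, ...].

After 1 (swap(0, 8)): [4, 5, 6, 0, 2, 3, 1, 8, 7]
After 2 (reverse(7, 8)): [4, 5, 6, 0, 2, 3, 1, 7, 8]

Answer: [4, 5, 6, 0, 2, 3, 1, 7, 8]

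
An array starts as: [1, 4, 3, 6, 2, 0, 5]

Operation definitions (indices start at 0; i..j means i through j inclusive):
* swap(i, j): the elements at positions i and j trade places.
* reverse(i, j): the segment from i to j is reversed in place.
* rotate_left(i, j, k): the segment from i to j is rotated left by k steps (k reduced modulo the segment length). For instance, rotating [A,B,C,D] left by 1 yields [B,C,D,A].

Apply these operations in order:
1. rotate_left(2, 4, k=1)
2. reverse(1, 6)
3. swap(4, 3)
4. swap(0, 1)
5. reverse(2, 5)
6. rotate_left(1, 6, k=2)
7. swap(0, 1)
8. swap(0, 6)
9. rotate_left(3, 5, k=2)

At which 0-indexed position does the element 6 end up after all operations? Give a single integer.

Answer: 0

Derivation:
After 1 (rotate_left(2, 4, k=1)): [1, 4, 6, 2, 3, 0, 5]
After 2 (reverse(1, 6)): [1, 5, 0, 3, 2, 6, 4]
After 3 (swap(4, 3)): [1, 5, 0, 2, 3, 6, 4]
After 4 (swap(0, 1)): [5, 1, 0, 2, 3, 6, 4]
After 5 (reverse(2, 5)): [5, 1, 6, 3, 2, 0, 4]
After 6 (rotate_left(1, 6, k=2)): [5, 3, 2, 0, 4, 1, 6]
After 7 (swap(0, 1)): [3, 5, 2, 0, 4, 1, 6]
After 8 (swap(0, 6)): [6, 5, 2, 0, 4, 1, 3]
After 9 (rotate_left(3, 5, k=2)): [6, 5, 2, 1, 0, 4, 3]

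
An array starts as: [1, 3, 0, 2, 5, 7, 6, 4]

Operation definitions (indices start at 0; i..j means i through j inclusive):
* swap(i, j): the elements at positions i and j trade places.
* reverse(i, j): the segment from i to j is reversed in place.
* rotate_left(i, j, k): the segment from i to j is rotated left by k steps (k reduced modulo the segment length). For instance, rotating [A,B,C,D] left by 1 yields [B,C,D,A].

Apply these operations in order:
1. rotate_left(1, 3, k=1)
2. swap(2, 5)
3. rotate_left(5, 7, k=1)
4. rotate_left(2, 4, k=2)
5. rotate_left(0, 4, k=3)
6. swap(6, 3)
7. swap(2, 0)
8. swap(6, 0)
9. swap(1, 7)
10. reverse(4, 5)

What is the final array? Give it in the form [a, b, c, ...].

Answer: [0, 2, 7, 4, 6, 5, 1, 3]

Derivation:
After 1 (rotate_left(1, 3, k=1)): [1, 0, 2, 3, 5, 7, 6, 4]
After 2 (swap(2, 5)): [1, 0, 7, 3, 5, 2, 6, 4]
After 3 (rotate_left(5, 7, k=1)): [1, 0, 7, 3, 5, 6, 4, 2]
After 4 (rotate_left(2, 4, k=2)): [1, 0, 5, 7, 3, 6, 4, 2]
After 5 (rotate_left(0, 4, k=3)): [7, 3, 1, 0, 5, 6, 4, 2]
After 6 (swap(6, 3)): [7, 3, 1, 4, 5, 6, 0, 2]
After 7 (swap(2, 0)): [1, 3, 7, 4, 5, 6, 0, 2]
After 8 (swap(6, 0)): [0, 3, 7, 4, 5, 6, 1, 2]
After 9 (swap(1, 7)): [0, 2, 7, 4, 5, 6, 1, 3]
After 10 (reverse(4, 5)): [0, 2, 7, 4, 6, 5, 1, 3]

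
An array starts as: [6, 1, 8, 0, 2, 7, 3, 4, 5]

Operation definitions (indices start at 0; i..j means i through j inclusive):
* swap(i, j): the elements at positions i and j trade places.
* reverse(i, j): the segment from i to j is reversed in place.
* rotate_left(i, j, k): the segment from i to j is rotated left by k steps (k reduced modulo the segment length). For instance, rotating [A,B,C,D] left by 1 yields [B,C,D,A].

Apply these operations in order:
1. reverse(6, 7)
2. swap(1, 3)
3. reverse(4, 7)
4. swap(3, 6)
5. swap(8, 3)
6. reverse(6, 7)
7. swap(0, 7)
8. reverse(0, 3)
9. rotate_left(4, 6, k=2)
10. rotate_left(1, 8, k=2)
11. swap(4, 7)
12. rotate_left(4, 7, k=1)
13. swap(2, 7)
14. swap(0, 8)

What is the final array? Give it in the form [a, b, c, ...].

Answer: [0, 1, 8, 3, 6, 7, 4, 2, 5]

Derivation:
After 1 (reverse(6, 7)): [6, 1, 8, 0, 2, 7, 4, 3, 5]
After 2 (swap(1, 3)): [6, 0, 8, 1, 2, 7, 4, 3, 5]
After 3 (reverse(4, 7)): [6, 0, 8, 1, 3, 4, 7, 2, 5]
After 4 (swap(3, 6)): [6, 0, 8, 7, 3, 4, 1, 2, 5]
After 5 (swap(8, 3)): [6, 0, 8, 5, 3, 4, 1, 2, 7]
After 6 (reverse(6, 7)): [6, 0, 8, 5, 3, 4, 2, 1, 7]
After 7 (swap(0, 7)): [1, 0, 8, 5, 3, 4, 2, 6, 7]
After 8 (reverse(0, 3)): [5, 8, 0, 1, 3, 4, 2, 6, 7]
After 9 (rotate_left(4, 6, k=2)): [5, 8, 0, 1, 2, 3, 4, 6, 7]
After 10 (rotate_left(1, 8, k=2)): [5, 1, 2, 3, 4, 6, 7, 8, 0]
After 11 (swap(4, 7)): [5, 1, 2, 3, 8, 6, 7, 4, 0]
After 12 (rotate_left(4, 7, k=1)): [5, 1, 2, 3, 6, 7, 4, 8, 0]
After 13 (swap(2, 7)): [5, 1, 8, 3, 6, 7, 4, 2, 0]
After 14 (swap(0, 8)): [0, 1, 8, 3, 6, 7, 4, 2, 5]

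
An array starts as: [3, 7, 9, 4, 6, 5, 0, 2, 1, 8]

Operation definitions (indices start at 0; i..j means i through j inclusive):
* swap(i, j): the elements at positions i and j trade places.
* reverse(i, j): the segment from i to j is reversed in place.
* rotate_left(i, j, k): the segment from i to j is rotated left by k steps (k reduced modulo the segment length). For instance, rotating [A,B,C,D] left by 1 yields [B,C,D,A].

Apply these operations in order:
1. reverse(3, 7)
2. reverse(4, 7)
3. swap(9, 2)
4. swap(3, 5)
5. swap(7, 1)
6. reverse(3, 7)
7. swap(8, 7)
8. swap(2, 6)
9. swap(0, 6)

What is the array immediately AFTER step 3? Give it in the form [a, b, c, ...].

Answer: [3, 7, 8, 2, 4, 6, 5, 0, 1, 9]

Derivation:
After 1 (reverse(3, 7)): [3, 7, 9, 2, 0, 5, 6, 4, 1, 8]
After 2 (reverse(4, 7)): [3, 7, 9, 2, 4, 6, 5, 0, 1, 8]
After 3 (swap(9, 2)): [3, 7, 8, 2, 4, 6, 5, 0, 1, 9]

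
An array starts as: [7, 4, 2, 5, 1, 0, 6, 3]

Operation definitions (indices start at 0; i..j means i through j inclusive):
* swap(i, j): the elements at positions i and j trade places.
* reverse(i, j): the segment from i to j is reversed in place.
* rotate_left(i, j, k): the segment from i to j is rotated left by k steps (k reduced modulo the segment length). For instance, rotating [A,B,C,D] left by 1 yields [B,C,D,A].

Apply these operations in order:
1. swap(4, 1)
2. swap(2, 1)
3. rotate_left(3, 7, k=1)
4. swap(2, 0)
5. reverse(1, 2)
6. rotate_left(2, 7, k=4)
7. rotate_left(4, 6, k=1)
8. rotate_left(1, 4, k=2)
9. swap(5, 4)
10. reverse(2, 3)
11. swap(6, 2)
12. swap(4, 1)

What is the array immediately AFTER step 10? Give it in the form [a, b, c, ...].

After 1 (swap(4, 1)): [7, 1, 2, 5, 4, 0, 6, 3]
After 2 (swap(2, 1)): [7, 2, 1, 5, 4, 0, 6, 3]
After 3 (rotate_left(3, 7, k=1)): [7, 2, 1, 4, 0, 6, 3, 5]
After 4 (swap(2, 0)): [1, 2, 7, 4, 0, 6, 3, 5]
After 5 (reverse(1, 2)): [1, 7, 2, 4, 0, 6, 3, 5]
After 6 (rotate_left(2, 7, k=4)): [1, 7, 3, 5, 2, 4, 0, 6]
After 7 (rotate_left(4, 6, k=1)): [1, 7, 3, 5, 4, 0, 2, 6]
After 8 (rotate_left(1, 4, k=2)): [1, 5, 4, 7, 3, 0, 2, 6]
After 9 (swap(5, 4)): [1, 5, 4, 7, 0, 3, 2, 6]
After 10 (reverse(2, 3)): [1, 5, 7, 4, 0, 3, 2, 6]

Answer: [1, 5, 7, 4, 0, 3, 2, 6]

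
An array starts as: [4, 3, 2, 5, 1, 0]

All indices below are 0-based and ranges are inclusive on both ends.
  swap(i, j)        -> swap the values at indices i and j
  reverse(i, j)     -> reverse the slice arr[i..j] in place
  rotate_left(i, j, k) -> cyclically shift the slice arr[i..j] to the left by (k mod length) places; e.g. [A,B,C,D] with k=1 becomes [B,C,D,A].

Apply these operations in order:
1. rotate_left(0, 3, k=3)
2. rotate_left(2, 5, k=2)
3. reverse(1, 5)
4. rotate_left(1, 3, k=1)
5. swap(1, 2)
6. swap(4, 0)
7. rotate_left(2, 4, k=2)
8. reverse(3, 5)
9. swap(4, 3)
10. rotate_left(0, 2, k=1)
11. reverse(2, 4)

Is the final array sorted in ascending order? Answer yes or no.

Answer: no

Derivation:
After 1 (rotate_left(0, 3, k=3)): [5, 4, 3, 2, 1, 0]
After 2 (rotate_left(2, 5, k=2)): [5, 4, 1, 0, 3, 2]
After 3 (reverse(1, 5)): [5, 2, 3, 0, 1, 4]
After 4 (rotate_left(1, 3, k=1)): [5, 3, 0, 2, 1, 4]
After 5 (swap(1, 2)): [5, 0, 3, 2, 1, 4]
After 6 (swap(4, 0)): [1, 0, 3, 2, 5, 4]
After 7 (rotate_left(2, 4, k=2)): [1, 0, 5, 3, 2, 4]
After 8 (reverse(3, 5)): [1, 0, 5, 4, 2, 3]
After 9 (swap(4, 3)): [1, 0, 5, 2, 4, 3]
After 10 (rotate_left(0, 2, k=1)): [0, 5, 1, 2, 4, 3]
After 11 (reverse(2, 4)): [0, 5, 4, 2, 1, 3]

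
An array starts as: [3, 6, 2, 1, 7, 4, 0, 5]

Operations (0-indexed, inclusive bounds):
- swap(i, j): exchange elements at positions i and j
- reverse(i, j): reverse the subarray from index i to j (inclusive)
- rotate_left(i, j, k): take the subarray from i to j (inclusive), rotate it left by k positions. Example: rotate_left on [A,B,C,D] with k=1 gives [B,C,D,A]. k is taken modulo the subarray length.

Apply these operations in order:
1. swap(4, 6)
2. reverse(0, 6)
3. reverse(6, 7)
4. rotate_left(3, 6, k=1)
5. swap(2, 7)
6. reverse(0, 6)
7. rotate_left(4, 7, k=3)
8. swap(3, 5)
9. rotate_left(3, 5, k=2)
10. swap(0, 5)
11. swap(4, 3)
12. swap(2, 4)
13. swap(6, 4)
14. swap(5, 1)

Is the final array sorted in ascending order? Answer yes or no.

Answer: yes

Derivation:
After 1 (swap(4, 6)): [3, 6, 2, 1, 0, 4, 7, 5]
After 2 (reverse(0, 6)): [7, 4, 0, 1, 2, 6, 3, 5]
After 3 (reverse(6, 7)): [7, 4, 0, 1, 2, 6, 5, 3]
After 4 (rotate_left(3, 6, k=1)): [7, 4, 0, 2, 6, 5, 1, 3]
After 5 (swap(2, 7)): [7, 4, 3, 2, 6, 5, 1, 0]
After 6 (reverse(0, 6)): [1, 5, 6, 2, 3, 4, 7, 0]
After 7 (rotate_left(4, 7, k=3)): [1, 5, 6, 2, 0, 3, 4, 7]
After 8 (swap(3, 5)): [1, 5, 6, 3, 0, 2, 4, 7]
After 9 (rotate_left(3, 5, k=2)): [1, 5, 6, 2, 3, 0, 4, 7]
After 10 (swap(0, 5)): [0, 5, 6, 2, 3, 1, 4, 7]
After 11 (swap(4, 3)): [0, 5, 6, 3, 2, 1, 4, 7]
After 12 (swap(2, 4)): [0, 5, 2, 3, 6, 1, 4, 7]
After 13 (swap(6, 4)): [0, 5, 2, 3, 4, 1, 6, 7]
After 14 (swap(5, 1)): [0, 1, 2, 3, 4, 5, 6, 7]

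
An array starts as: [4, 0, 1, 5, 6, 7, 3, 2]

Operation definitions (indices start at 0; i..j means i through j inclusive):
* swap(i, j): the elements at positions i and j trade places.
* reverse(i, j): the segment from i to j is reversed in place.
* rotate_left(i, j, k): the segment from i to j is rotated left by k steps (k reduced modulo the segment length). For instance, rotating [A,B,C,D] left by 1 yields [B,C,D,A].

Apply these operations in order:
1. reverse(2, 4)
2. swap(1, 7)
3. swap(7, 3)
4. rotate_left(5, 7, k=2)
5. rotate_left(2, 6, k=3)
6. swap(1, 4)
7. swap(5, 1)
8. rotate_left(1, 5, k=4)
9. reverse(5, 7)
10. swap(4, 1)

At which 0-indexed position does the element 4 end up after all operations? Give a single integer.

After 1 (reverse(2, 4)): [4, 0, 6, 5, 1, 7, 3, 2]
After 2 (swap(1, 7)): [4, 2, 6, 5, 1, 7, 3, 0]
After 3 (swap(7, 3)): [4, 2, 6, 0, 1, 7, 3, 5]
After 4 (rotate_left(5, 7, k=2)): [4, 2, 6, 0, 1, 5, 7, 3]
After 5 (rotate_left(2, 6, k=3)): [4, 2, 5, 7, 6, 0, 1, 3]
After 6 (swap(1, 4)): [4, 6, 5, 7, 2, 0, 1, 3]
After 7 (swap(5, 1)): [4, 0, 5, 7, 2, 6, 1, 3]
After 8 (rotate_left(1, 5, k=4)): [4, 6, 0, 5, 7, 2, 1, 3]
After 9 (reverse(5, 7)): [4, 6, 0, 5, 7, 3, 1, 2]
After 10 (swap(4, 1)): [4, 7, 0, 5, 6, 3, 1, 2]

Answer: 0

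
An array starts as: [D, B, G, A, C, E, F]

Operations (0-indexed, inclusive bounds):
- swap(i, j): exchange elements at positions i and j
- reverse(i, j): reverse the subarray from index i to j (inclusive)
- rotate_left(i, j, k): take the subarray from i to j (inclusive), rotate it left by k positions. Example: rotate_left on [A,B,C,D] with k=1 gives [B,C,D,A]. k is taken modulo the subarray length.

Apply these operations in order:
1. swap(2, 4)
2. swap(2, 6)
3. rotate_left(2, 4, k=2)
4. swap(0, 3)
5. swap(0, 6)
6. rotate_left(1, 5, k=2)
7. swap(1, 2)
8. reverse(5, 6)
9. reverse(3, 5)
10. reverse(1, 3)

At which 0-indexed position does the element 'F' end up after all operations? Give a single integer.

After 1 (swap(2, 4)): [D, B, C, A, G, E, F]
After 2 (swap(2, 6)): [D, B, F, A, G, E, C]
After 3 (rotate_left(2, 4, k=2)): [D, B, G, F, A, E, C]
After 4 (swap(0, 3)): [F, B, G, D, A, E, C]
After 5 (swap(0, 6)): [C, B, G, D, A, E, F]
After 6 (rotate_left(1, 5, k=2)): [C, D, A, E, B, G, F]
After 7 (swap(1, 2)): [C, A, D, E, B, G, F]
After 8 (reverse(5, 6)): [C, A, D, E, B, F, G]
After 9 (reverse(3, 5)): [C, A, D, F, B, E, G]
After 10 (reverse(1, 3)): [C, F, D, A, B, E, G]

Answer: 1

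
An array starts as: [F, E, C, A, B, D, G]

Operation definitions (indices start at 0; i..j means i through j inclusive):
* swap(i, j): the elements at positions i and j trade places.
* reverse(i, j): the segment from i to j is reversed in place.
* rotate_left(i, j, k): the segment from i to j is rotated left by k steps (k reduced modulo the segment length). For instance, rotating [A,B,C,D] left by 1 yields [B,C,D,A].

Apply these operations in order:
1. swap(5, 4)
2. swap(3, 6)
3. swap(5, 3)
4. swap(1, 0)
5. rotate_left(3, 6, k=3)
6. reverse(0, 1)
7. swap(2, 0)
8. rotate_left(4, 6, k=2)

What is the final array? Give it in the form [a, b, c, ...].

Answer: [C, E, F, A, G, B, D]

Derivation:
After 1 (swap(5, 4)): [F, E, C, A, D, B, G]
After 2 (swap(3, 6)): [F, E, C, G, D, B, A]
After 3 (swap(5, 3)): [F, E, C, B, D, G, A]
After 4 (swap(1, 0)): [E, F, C, B, D, G, A]
After 5 (rotate_left(3, 6, k=3)): [E, F, C, A, B, D, G]
After 6 (reverse(0, 1)): [F, E, C, A, B, D, G]
After 7 (swap(2, 0)): [C, E, F, A, B, D, G]
After 8 (rotate_left(4, 6, k=2)): [C, E, F, A, G, B, D]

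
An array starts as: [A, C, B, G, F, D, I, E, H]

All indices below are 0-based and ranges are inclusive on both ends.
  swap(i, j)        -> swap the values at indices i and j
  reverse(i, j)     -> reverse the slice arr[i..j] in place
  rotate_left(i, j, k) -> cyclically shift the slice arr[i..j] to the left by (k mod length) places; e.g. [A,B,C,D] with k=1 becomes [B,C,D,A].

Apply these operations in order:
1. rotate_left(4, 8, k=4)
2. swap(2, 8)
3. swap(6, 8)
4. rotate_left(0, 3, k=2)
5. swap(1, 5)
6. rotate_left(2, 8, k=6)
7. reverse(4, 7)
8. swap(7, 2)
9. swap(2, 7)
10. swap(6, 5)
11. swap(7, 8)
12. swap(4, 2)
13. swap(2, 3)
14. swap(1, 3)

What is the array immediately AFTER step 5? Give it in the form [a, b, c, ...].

After 1 (rotate_left(4, 8, k=4)): [A, C, B, G, H, F, D, I, E]
After 2 (swap(2, 8)): [A, C, E, G, H, F, D, I, B]
After 3 (swap(6, 8)): [A, C, E, G, H, F, B, I, D]
After 4 (rotate_left(0, 3, k=2)): [E, G, A, C, H, F, B, I, D]
After 5 (swap(1, 5)): [E, F, A, C, H, G, B, I, D]

Answer: [E, F, A, C, H, G, B, I, D]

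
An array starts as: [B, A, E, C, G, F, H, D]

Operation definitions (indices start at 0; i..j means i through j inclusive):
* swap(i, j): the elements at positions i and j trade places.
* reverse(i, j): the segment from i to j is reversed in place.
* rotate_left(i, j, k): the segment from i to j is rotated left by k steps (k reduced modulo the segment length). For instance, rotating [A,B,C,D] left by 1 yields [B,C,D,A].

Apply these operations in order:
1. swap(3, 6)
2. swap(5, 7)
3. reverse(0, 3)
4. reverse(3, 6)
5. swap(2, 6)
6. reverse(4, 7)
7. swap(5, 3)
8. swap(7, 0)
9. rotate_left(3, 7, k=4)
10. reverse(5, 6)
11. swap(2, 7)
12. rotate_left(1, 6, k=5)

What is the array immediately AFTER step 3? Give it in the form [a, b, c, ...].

Answer: [H, E, A, B, G, D, C, F]

Derivation:
After 1 (swap(3, 6)): [B, A, E, H, G, F, C, D]
After 2 (swap(5, 7)): [B, A, E, H, G, D, C, F]
After 3 (reverse(0, 3)): [H, E, A, B, G, D, C, F]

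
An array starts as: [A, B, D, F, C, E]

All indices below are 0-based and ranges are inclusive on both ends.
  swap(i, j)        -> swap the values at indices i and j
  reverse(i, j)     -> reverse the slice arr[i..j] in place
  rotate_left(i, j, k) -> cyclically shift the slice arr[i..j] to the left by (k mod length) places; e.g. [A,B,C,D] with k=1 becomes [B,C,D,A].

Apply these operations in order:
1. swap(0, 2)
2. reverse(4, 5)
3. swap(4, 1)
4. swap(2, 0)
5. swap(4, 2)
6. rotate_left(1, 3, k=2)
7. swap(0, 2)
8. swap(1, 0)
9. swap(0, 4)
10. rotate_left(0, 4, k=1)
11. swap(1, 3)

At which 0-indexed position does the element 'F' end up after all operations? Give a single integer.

After 1 (swap(0, 2)): [D, B, A, F, C, E]
After 2 (reverse(4, 5)): [D, B, A, F, E, C]
After 3 (swap(4, 1)): [D, E, A, F, B, C]
After 4 (swap(2, 0)): [A, E, D, F, B, C]
After 5 (swap(4, 2)): [A, E, B, F, D, C]
After 6 (rotate_left(1, 3, k=2)): [A, F, E, B, D, C]
After 7 (swap(0, 2)): [E, F, A, B, D, C]
After 8 (swap(1, 0)): [F, E, A, B, D, C]
After 9 (swap(0, 4)): [D, E, A, B, F, C]
After 10 (rotate_left(0, 4, k=1)): [E, A, B, F, D, C]
After 11 (swap(1, 3)): [E, F, B, A, D, C]

Answer: 1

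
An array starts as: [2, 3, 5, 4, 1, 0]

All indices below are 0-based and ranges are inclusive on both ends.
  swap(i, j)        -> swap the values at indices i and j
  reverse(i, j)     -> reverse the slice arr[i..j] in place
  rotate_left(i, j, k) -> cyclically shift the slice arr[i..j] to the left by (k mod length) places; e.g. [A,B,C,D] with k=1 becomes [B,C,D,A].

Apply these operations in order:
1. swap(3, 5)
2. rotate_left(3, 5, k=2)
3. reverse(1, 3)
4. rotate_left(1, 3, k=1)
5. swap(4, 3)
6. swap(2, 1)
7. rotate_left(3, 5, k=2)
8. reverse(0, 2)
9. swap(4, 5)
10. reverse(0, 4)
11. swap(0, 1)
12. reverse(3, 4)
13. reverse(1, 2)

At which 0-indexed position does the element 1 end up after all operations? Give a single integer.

Answer: 0

Derivation:
After 1 (swap(3, 5)): [2, 3, 5, 0, 1, 4]
After 2 (rotate_left(3, 5, k=2)): [2, 3, 5, 4, 0, 1]
After 3 (reverse(1, 3)): [2, 4, 5, 3, 0, 1]
After 4 (rotate_left(1, 3, k=1)): [2, 5, 3, 4, 0, 1]
After 5 (swap(4, 3)): [2, 5, 3, 0, 4, 1]
After 6 (swap(2, 1)): [2, 3, 5, 0, 4, 1]
After 7 (rotate_left(3, 5, k=2)): [2, 3, 5, 1, 0, 4]
After 8 (reverse(0, 2)): [5, 3, 2, 1, 0, 4]
After 9 (swap(4, 5)): [5, 3, 2, 1, 4, 0]
After 10 (reverse(0, 4)): [4, 1, 2, 3, 5, 0]
After 11 (swap(0, 1)): [1, 4, 2, 3, 5, 0]
After 12 (reverse(3, 4)): [1, 4, 2, 5, 3, 0]
After 13 (reverse(1, 2)): [1, 2, 4, 5, 3, 0]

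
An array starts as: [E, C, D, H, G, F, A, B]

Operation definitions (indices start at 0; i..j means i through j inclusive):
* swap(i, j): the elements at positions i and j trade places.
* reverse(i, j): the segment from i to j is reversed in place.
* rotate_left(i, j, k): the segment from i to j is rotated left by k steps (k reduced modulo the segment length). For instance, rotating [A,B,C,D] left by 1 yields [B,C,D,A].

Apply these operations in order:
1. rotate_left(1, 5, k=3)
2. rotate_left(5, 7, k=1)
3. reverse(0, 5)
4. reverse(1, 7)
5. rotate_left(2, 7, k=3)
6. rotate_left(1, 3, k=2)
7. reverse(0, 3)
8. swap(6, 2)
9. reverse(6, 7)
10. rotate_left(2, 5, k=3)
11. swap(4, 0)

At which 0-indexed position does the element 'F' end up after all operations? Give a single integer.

Answer: 4

Derivation:
After 1 (rotate_left(1, 5, k=3)): [E, G, F, C, D, H, A, B]
After 2 (rotate_left(5, 7, k=1)): [E, G, F, C, D, A, B, H]
After 3 (reverse(0, 5)): [A, D, C, F, G, E, B, H]
After 4 (reverse(1, 7)): [A, H, B, E, G, F, C, D]
After 5 (rotate_left(2, 7, k=3)): [A, H, F, C, D, B, E, G]
After 6 (rotate_left(1, 3, k=2)): [A, C, H, F, D, B, E, G]
After 7 (reverse(0, 3)): [F, H, C, A, D, B, E, G]
After 8 (swap(6, 2)): [F, H, E, A, D, B, C, G]
After 9 (reverse(6, 7)): [F, H, E, A, D, B, G, C]
After 10 (rotate_left(2, 5, k=3)): [F, H, B, E, A, D, G, C]
After 11 (swap(4, 0)): [A, H, B, E, F, D, G, C]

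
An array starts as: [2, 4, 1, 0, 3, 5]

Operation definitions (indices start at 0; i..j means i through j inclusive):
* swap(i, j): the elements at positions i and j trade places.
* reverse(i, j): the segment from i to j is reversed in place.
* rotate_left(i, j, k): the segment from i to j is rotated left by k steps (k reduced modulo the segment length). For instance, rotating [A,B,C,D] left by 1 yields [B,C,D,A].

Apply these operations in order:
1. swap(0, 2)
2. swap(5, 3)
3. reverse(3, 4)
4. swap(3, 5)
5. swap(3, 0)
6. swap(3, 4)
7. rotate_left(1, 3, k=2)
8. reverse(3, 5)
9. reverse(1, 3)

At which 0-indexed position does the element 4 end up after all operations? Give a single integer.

Answer: 2

Derivation:
After 1 (swap(0, 2)): [1, 4, 2, 0, 3, 5]
After 2 (swap(5, 3)): [1, 4, 2, 5, 3, 0]
After 3 (reverse(3, 4)): [1, 4, 2, 3, 5, 0]
After 4 (swap(3, 5)): [1, 4, 2, 0, 5, 3]
After 5 (swap(3, 0)): [0, 4, 2, 1, 5, 3]
After 6 (swap(3, 4)): [0, 4, 2, 5, 1, 3]
After 7 (rotate_left(1, 3, k=2)): [0, 5, 4, 2, 1, 3]
After 8 (reverse(3, 5)): [0, 5, 4, 3, 1, 2]
After 9 (reverse(1, 3)): [0, 3, 4, 5, 1, 2]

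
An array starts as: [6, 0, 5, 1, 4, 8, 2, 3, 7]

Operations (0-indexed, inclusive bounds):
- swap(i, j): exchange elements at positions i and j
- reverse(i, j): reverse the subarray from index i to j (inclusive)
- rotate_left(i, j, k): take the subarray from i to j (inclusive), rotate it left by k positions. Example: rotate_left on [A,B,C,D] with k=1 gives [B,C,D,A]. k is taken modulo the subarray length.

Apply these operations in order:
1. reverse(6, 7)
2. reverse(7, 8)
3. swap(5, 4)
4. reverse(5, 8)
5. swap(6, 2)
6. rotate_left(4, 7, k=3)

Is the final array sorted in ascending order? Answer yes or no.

Answer: no

Derivation:
After 1 (reverse(6, 7)): [6, 0, 5, 1, 4, 8, 3, 2, 7]
After 2 (reverse(7, 8)): [6, 0, 5, 1, 4, 8, 3, 7, 2]
After 3 (swap(5, 4)): [6, 0, 5, 1, 8, 4, 3, 7, 2]
After 4 (reverse(5, 8)): [6, 0, 5, 1, 8, 2, 7, 3, 4]
After 5 (swap(6, 2)): [6, 0, 7, 1, 8, 2, 5, 3, 4]
After 6 (rotate_left(4, 7, k=3)): [6, 0, 7, 1, 3, 8, 2, 5, 4]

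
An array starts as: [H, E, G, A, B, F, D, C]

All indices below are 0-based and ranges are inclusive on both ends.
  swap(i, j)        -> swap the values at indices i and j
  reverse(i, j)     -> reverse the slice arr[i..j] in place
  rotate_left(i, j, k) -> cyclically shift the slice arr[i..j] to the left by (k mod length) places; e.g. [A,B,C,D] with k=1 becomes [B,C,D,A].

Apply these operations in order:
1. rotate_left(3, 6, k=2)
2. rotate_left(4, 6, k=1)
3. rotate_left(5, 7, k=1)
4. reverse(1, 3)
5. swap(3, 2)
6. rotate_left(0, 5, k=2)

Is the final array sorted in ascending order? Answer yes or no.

Answer: no

Derivation:
After 1 (rotate_left(3, 6, k=2)): [H, E, G, F, D, A, B, C]
After 2 (rotate_left(4, 6, k=1)): [H, E, G, F, A, B, D, C]
After 3 (rotate_left(5, 7, k=1)): [H, E, G, F, A, D, C, B]
After 4 (reverse(1, 3)): [H, F, G, E, A, D, C, B]
After 5 (swap(3, 2)): [H, F, E, G, A, D, C, B]
After 6 (rotate_left(0, 5, k=2)): [E, G, A, D, H, F, C, B]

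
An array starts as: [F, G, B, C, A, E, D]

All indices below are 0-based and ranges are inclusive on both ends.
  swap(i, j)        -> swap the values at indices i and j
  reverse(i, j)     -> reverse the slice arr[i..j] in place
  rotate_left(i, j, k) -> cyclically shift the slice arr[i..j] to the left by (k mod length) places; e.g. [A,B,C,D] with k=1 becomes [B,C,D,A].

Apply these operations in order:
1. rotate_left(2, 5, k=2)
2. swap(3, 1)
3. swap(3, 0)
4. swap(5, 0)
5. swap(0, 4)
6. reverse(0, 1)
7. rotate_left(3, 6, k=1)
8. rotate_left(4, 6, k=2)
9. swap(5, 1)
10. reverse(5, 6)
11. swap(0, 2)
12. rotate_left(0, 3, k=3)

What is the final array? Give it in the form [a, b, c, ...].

After 1 (rotate_left(2, 5, k=2)): [F, G, A, E, B, C, D]
After 2 (swap(3, 1)): [F, E, A, G, B, C, D]
After 3 (swap(3, 0)): [G, E, A, F, B, C, D]
After 4 (swap(5, 0)): [C, E, A, F, B, G, D]
After 5 (swap(0, 4)): [B, E, A, F, C, G, D]
After 6 (reverse(0, 1)): [E, B, A, F, C, G, D]
After 7 (rotate_left(3, 6, k=1)): [E, B, A, C, G, D, F]
After 8 (rotate_left(4, 6, k=2)): [E, B, A, C, F, G, D]
After 9 (swap(5, 1)): [E, G, A, C, F, B, D]
After 10 (reverse(5, 6)): [E, G, A, C, F, D, B]
After 11 (swap(0, 2)): [A, G, E, C, F, D, B]
After 12 (rotate_left(0, 3, k=3)): [C, A, G, E, F, D, B]

Answer: [C, A, G, E, F, D, B]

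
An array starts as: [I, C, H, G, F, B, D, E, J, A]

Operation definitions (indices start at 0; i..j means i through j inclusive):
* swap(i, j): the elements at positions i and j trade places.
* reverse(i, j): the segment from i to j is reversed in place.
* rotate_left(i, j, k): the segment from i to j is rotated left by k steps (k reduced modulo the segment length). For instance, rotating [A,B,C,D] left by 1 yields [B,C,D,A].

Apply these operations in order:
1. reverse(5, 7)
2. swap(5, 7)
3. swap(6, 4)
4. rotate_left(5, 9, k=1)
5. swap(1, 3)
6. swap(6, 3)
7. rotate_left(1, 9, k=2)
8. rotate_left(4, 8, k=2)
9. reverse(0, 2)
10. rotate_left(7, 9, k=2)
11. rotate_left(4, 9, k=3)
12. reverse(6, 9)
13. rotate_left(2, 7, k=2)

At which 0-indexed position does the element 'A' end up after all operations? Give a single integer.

Answer: 8

Derivation:
After 1 (reverse(5, 7)): [I, C, H, G, F, E, D, B, J, A]
After 2 (swap(5, 7)): [I, C, H, G, F, B, D, E, J, A]
After 3 (swap(6, 4)): [I, C, H, G, D, B, F, E, J, A]
After 4 (rotate_left(5, 9, k=1)): [I, C, H, G, D, F, E, J, A, B]
After 5 (swap(1, 3)): [I, G, H, C, D, F, E, J, A, B]
After 6 (swap(6, 3)): [I, G, H, E, D, F, C, J, A, B]
After 7 (rotate_left(1, 9, k=2)): [I, E, D, F, C, J, A, B, G, H]
After 8 (rotate_left(4, 8, k=2)): [I, E, D, F, A, B, G, C, J, H]
After 9 (reverse(0, 2)): [D, E, I, F, A, B, G, C, J, H]
After 10 (rotate_left(7, 9, k=2)): [D, E, I, F, A, B, G, H, C, J]
After 11 (rotate_left(4, 9, k=3)): [D, E, I, F, H, C, J, A, B, G]
After 12 (reverse(6, 9)): [D, E, I, F, H, C, G, B, A, J]
After 13 (rotate_left(2, 7, k=2)): [D, E, H, C, G, B, I, F, A, J]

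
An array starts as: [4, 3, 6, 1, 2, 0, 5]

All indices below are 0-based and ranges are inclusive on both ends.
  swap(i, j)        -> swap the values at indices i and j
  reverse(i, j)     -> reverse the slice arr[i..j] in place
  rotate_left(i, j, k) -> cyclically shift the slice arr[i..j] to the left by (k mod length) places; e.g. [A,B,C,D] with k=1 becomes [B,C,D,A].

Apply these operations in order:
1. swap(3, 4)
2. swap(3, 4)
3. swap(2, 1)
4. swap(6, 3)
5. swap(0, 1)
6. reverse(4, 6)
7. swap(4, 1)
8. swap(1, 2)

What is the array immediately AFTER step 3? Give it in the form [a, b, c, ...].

Answer: [4, 6, 3, 1, 2, 0, 5]

Derivation:
After 1 (swap(3, 4)): [4, 3, 6, 2, 1, 0, 5]
After 2 (swap(3, 4)): [4, 3, 6, 1, 2, 0, 5]
After 3 (swap(2, 1)): [4, 6, 3, 1, 2, 0, 5]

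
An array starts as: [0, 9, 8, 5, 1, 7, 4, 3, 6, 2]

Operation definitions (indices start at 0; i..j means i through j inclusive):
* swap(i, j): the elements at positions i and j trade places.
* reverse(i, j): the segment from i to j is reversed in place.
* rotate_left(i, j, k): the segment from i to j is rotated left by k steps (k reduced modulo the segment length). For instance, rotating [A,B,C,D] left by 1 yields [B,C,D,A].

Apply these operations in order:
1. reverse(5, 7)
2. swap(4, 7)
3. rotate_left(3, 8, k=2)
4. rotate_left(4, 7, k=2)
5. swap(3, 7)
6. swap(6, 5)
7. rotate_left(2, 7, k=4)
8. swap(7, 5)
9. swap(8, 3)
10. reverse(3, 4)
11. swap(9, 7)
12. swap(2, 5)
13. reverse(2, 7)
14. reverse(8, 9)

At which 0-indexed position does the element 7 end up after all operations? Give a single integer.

Answer: 5

Derivation:
After 1 (reverse(5, 7)): [0, 9, 8, 5, 1, 3, 4, 7, 6, 2]
After 2 (swap(4, 7)): [0, 9, 8, 5, 7, 3, 4, 1, 6, 2]
After 3 (rotate_left(3, 8, k=2)): [0, 9, 8, 3, 4, 1, 6, 5, 7, 2]
After 4 (rotate_left(4, 7, k=2)): [0, 9, 8, 3, 6, 5, 4, 1, 7, 2]
After 5 (swap(3, 7)): [0, 9, 8, 1, 6, 5, 4, 3, 7, 2]
After 6 (swap(6, 5)): [0, 9, 8, 1, 6, 4, 5, 3, 7, 2]
After 7 (rotate_left(2, 7, k=4)): [0, 9, 5, 3, 8, 1, 6, 4, 7, 2]
After 8 (swap(7, 5)): [0, 9, 5, 3, 8, 4, 6, 1, 7, 2]
After 9 (swap(8, 3)): [0, 9, 5, 7, 8, 4, 6, 1, 3, 2]
After 10 (reverse(3, 4)): [0, 9, 5, 8, 7, 4, 6, 1, 3, 2]
After 11 (swap(9, 7)): [0, 9, 5, 8, 7, 4, 6, 2, 3, 1]
After 12 (swap(2, 5)): [0, 9, 4, 8, 7, 5, 6, 2, 3, 1]
After 13 (reverse(2, 7)): [0, 9, 2, 6, 5, 7, 8, 4, 3, 1]
After 14 (reverse(8, 9)): [0, 9, 2, 6, 5, 7, 8, 4, 1, 3]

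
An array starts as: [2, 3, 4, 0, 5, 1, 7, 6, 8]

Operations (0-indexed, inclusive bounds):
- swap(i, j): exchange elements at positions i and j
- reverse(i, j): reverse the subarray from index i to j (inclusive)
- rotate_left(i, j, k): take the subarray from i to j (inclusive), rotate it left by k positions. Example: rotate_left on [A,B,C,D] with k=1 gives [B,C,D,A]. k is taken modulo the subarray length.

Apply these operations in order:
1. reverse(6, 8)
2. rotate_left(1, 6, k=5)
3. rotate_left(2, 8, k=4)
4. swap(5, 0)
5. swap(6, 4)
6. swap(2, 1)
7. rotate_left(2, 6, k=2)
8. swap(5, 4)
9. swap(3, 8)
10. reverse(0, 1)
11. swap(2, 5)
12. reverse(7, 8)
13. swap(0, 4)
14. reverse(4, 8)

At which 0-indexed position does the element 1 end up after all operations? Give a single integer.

After 1 (reverse(6, 8)): [2, 3, 4, 0, 5, 1, 8, 6, 7]
After 2 (rotate_left(1, 6, k=5)): [2, 8, 3, 4, 0, 5, 1, 6, 7]
After 3 (rotate_left(2, 8, k=4)): [2, 8, 1, 6, 7, 3, 4, 0, 5]
After 4 (swap(5, 0)): [3, 8, 1, 6, 7, 2, 4, 0, 5]
After 5 (swap(6, 4)): [3, 8, 1, 6, 4, 2, 7, 0, 5]
After 6 (swap(2, 1)): [3, 1, 8, 6, 4, 2, 7, 0, 5]
After 7 (rotate_left(2, 6, k=2)): [3, 1, 4, 2, 7, 8, 6, 0, 5]
After 8 (swap(5, 4)): [3, 1, 4, 2, 8, 7, 6, 0, 5]
After 9 (swap(3, 8)): [3, 1, 4, 5, 8, 7, 6, 0, 2]
After 10 (reverse(0, 1)): [1, 3, 4, 5, 8, 7, 6, 0, 2]
After 11 (swap(2, 5)): [1, 3, 7, 5, 8, 4, 6, 0, 2]
After 12 (reverse(7, 8)): [1, 3, 7, 5, 8, 4, 6, 2, 0]
After 13 (swap(0, 4)): [8, 3, 7, 5, 1, 4, 6, 2, 0]
After 14 (reverse(4, 8)): [8, 3, 7, 5, 0, 2, 6, 4, 1]

Answer: 8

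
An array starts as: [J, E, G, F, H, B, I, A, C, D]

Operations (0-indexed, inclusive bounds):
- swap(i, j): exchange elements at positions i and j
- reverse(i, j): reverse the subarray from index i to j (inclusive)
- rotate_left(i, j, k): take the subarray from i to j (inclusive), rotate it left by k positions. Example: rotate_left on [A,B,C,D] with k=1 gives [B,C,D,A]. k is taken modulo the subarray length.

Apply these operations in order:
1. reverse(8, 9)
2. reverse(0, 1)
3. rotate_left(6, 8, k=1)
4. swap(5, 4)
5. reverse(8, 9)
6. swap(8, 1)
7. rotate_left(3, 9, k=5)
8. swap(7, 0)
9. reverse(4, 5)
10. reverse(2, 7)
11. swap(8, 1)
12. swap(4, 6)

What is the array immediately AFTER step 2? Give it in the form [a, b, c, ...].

Answer: [E, J, G, F, H, B, I, A, D, C]

Derivation:
After 1 (reverse(8, 9)): [J, E, G, F, H, B, I, A, D, C]
After 2 (reverse(0, 1)): [E, J, G, F, H, B, I, A, D, C]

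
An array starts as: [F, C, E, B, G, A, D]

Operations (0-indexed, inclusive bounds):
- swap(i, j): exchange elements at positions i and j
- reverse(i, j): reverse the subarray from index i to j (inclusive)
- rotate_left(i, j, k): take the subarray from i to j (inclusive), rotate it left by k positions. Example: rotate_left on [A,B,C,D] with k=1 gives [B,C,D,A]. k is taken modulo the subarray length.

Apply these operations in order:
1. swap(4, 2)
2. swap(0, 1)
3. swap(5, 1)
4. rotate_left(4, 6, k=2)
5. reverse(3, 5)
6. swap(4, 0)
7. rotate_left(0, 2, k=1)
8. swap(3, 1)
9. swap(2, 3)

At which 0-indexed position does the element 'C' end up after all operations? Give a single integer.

After 1 (swap(4, 2)): [F, C, G, B, E, A, D]
After 2 (swap(0, 1)): [C, F, G, B, E, A, D]
After 3 (swap(5, 1)): [C, A, G, B, E, F, D]
After 4 (rotate_left(4, 6, k=2)): [C, A, G, B, D, E, F]
After 5 (reverse(3, 5)): [C, A, G, E, D, B, F]
After 6 (swap(4, 0)): [D, A, G, E, C, B, F]
After 7 (rotate_left(0, 2, k=1)): [A, G, D, E, C, B, F]
After 8 (swap(3, 1)): [A, E, D, G, C, B, F]
After 9 (swap(2, 3)): [A, E, G, D, C, B, F]

Answer: 4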